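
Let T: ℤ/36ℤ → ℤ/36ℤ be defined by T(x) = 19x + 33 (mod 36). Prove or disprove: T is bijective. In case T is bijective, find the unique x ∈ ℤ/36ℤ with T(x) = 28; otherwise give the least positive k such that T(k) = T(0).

13

If T(s) = T(t), then 19s ≡ 19t (mod 36). Because gcd(19, 36) = 1, we may cancel 19 to get s ≡ t (mod 36).
We now compute 19⁻¹ mod 36 explicitly. Euclid's algorithm: 36 = 1·19 + 17, 19 = 1·17 + 2, 17 = 8·2 + 1; back-substituting gives 1 = 19·19 − 10·36, so 19⁻¹ ≡ 19 (mod 36).
Then y ↦ 19(y − 33) is a two-sided inverse to T, so every y ∈ ℤ/36ℤ has a preimage.
Hence T is bijective.
Since T is bijective, we find T⁻¹(28): we need 19x ≡ 28 − 33 ≡ 31 (mod 36). Using 19⁻¹ = 19: x ≡ 19·31 = 589 = 16·36 + 13, so x = 13.
Check: T(13) = 19·13 + 33 = 280 = 7·36 + 28 ≡ 28 (mod 36).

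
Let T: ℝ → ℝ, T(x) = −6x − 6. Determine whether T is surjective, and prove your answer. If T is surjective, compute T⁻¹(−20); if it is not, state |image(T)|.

7/3

Recall: surjectivity means every element of the codomain has a preimage under T.
For any y ∈ ℝ, x = (y + 6)/(−6) satisfies T(x) = y.
Thus T is surjective.
Since T is surjective, we compute T⁻¹(−20) = (−20 + 6)/(−6) = 7/3.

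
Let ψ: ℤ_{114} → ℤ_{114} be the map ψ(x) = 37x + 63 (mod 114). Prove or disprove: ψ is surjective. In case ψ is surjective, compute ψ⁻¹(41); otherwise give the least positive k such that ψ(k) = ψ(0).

Recall: surjectivity means every element of the codomain has a preimage under ψ.
Since gcd(37, 114) = 1, 37 is invertible modulo 114. Euclid's algorithm: 114 = 3·37 + 3, 37 = 12·3 + 1; back-substituting gives 1 = 37·37 − 12·114, so 37⁻¹ ≡ 37 (mod 114).
For any y ∈ ℤ_{114}, x = 37(y − 63) mod 114 satisfies ψ(x) = 37·37(y − 63) + 63 ≡ y (since 37·37 ≡ 1 mod 114). So every y has a preimage.
Hence ψ is surjective.
Since ψ is surjective, we find ψ⁻¹(41): we need 37x ≡ 41 − 63 ≡ 92 (mod 114). Using 37⁻¹ = 37: x ≡ 37·92 = 3404 = 29·114 + 98, so x = 98.
Check: ψ(98) = 37·98 + 63 = 3689 = 32·114 + 41 ≡ 41 (mod 114).

98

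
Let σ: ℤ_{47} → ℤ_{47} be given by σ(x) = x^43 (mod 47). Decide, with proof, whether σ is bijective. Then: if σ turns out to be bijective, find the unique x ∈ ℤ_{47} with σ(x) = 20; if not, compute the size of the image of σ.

Since 47 is prime, the nonzero elements of ℤ_{47} form a cyclic group of order 46.
As gcd(43, 46) = 1, raising to the 43rd power is a bijection on this group: if x_1^43 ≡ x_2^43 then (x_1x_2^{−1})^43 = 1, and the only element of order dividing gcd(43, 46) = 1 is 1, so x_1 = x_2.
With σ(0) = 0 this makes σ injective on all of ℤ_{47}, hence bijective (finite equal-size domain and codomain). In particular σ is bijective.
Since σ is bijective, we find the preimage of 20. The inverse of x ↦ x^43 on (ℤ_{47})^× is x ↦ x^15, because 43·15 = 645 = 14·46 + 1 ≡ 1 (mod 46) and x^{46} = 1 for x ≠ 0 (Fermat). So σ⁻¹(20) = 20^15 mod 47.
Repeated squaring mod 47: 20^1 ≡ 20, 20^2 ≡ 20² = 400 ≡ 24, 20^4 ≡ 24² = 576 ≡ 12, 20^8 ≡ 12² = 144 ≡ 3. Since 15 = 8 + 4 + 2 + 1, 20^15 ≡ 3·12·24·20: 3·12 = 36, then 36·24 = 864 ≡ 18, then 18·20 = 360 ≡ 31. So 20^15 ≡ 31 (mod 47).
Hence σ⁻¹(20) = 31.

31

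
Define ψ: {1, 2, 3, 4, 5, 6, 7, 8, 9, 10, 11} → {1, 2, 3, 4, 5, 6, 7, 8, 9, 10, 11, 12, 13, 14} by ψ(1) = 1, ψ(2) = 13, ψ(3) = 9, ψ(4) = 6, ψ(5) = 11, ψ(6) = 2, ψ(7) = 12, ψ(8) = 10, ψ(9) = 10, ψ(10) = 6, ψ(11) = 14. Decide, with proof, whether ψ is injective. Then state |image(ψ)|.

9

ψ(8) = 10 = ψ(9) with 8 ≠ 9, so ψ is not injective.
The image of ψ is {1, 2, 6, 9, 10, 11, 12, 13, 14}, which has 9 elements.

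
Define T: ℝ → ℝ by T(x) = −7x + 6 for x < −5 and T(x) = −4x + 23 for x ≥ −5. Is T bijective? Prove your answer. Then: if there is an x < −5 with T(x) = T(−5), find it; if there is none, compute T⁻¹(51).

Both pieces are strictly decreasing (slopes −7 and −4), so each is injective on its own interval.
The left piece maps (−∞, −5) onto (41, ∞); the right piece maps [−5, ∞) onto (−∞, 43].
These images overlap. In particular T(−5) = 43 (right piece), and solving −7x + 6 = 43 on the left piece gives x = −37/7 < −5.
So T(−37/7) = T(−5) with −37/7 ≠ −5, and T is not injective, hence not bijective. This x = −37/7 is the requested value below −5.

-37/7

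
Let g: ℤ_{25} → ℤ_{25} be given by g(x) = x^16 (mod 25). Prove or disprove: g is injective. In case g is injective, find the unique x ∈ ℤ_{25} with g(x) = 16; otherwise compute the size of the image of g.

g(3): Repeated squaring mod 25: 3^1 ≡ 3, 3^2 ≡ 3² = 9, 3^4 ≡ 9² = 81 ≡ 6, 3^8 ≡ 6² = 36 ≡ 11, 3^16 ≡ 11² = 121 ≡ 21. So 3^16 ≡ 21 (mod 25).
g(4): Repeated squaring mod 25: 4^1 ≡ 4, 4^2 ≡ 4² = 16, 4^4 ≡ 16² = 256 ≡ 6, 4^8 ≡ 6² = 36 ≡ 11, 4^16 ≡ 11² = 121 ≡ 21. So 4^16 ≡ 21 (mod 25).
So g(3) = g(4) = 21 while 3 ≠ 4, therefore g is not injective.
Since g is not injective, we determine |image(g)|. Computing x^16 mod 25 for each x (by repeated squaring, reducing mod 25 at every step), the values g(0), g(1), …, g(24) are: 0, 1, 11, 21, 21, 0, 6, 1, 6, 16, 0, 11, 16, 16, 11, 0, 16, 6, 1, 6, 0, 21, 21, 11, 1.
The distinct values are {0, 1, 6, 11, 16, 21}; there are 6 of them.

6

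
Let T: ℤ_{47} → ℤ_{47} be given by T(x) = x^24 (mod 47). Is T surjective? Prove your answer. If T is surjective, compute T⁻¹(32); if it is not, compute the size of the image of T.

T(23): Repeated squaring mod 47: 23^1 ≡ 23, 23^2 ≡ 23² = 529 ≡ 12, 23^4 ≡ 12² = 144 ≡ 3, 23^8 ≡ 3² = 9, 23^16 ≡ 9² = 81 ≡ 34. Since 24 = 16 + 8, 23^24 ≡ 34·9: 34·9 = 306 ≡ 24. So 23^24 ≡ 24 (mod 47).
T(24): Repeated squaring mod 47: 24^1 ≡ 24, 24^2 ≡ 24² = 576 ≡ 12, 24^4 ≡ 12² = 144 ≡ 3, 24^8 ≡ 3² = 9, 24^16 ≡ 9² = 81 ≡ 34. Since 24 = 16 + 8, 24^24 ≡ 34·9: 34·9 = 306 ≡ 24. So 24^24 ≡ 24 (mod 47).
So T(23) = T(24) = 24 while 23 ≠ 24, so T is not injective.
A non-injective map from the 47-element set ℤ_{47} to itself takes at most 46 distinct values, so it cannot be surjective. So T is not surjective.
Since T is not surjective, we determine |image(T)|. Computing x^24 mod 47 for each x (by repeated squaring, reducing mod 47 at every step), the values T(0), T(1), …, T(46) are: 0, 1, 2, 3, 4, 42, 6, 7, 8, 9, 37, 36, 12, 34, 14, 32, 16, 17, 18, 28, 27, 21, 25, 24, 24, 25, 21, 27, 28, 18, 17, 16, 32, 14, 34, 12, 36, 37, 9, 8, 7, 6, 42, 4, 3, 2, 1.
The distinct values are {0, 1, 2, 3, 4, 6, 7, 8, 9, 12, 14, 16, 17, 18, 21, 24, 25, 27, 28, 32, 34, 36, 37, 42}; there are 24 of them.

24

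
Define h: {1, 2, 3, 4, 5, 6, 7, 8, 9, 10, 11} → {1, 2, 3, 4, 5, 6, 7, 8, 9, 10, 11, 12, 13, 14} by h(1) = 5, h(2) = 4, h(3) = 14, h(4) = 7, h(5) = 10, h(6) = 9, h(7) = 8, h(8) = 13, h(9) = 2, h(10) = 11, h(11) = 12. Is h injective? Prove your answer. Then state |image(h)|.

The values h(1), …, h(11) are 5, 4, 14, 7, 10, 9, 8, 13, 2, 11, 12 — all distinct.
So h(x_1) = h(x_2) only when x_1 = x_2, and h is injective.
The image of h is {2, 4, 5, 7, 8, 9, 10, 11, 12, 13, 14}, which has 11 elements.

11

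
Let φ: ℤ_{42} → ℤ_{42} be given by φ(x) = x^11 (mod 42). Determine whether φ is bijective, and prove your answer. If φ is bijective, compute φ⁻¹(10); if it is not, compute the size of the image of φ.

Computing x^11 mod 42 for each x (by repeated squaring, reducing mod 42 at every step), the values φ(0), φ(1), …, φ(41) are: 0, 1, 32, 33, 16, 17, 6, 7, 8, 39, 40, 23, 24, 13, 14, 15, 4, 5, 30, 31, 20, 21, 22, 11, 12, 37, 38, 27, 28, 29, 18, 19, 2, 3, 34, 35, 36, 25, 26, 9, 10, 41.
Every element of ℤ_{42} appears exactly once in this list, so φ is a bijection, and in particular bijective.
Since φ is bijective, we read off the preimage of 10 from the same table: φ(40) = 10, so φ⁻¹(10) = 40.

40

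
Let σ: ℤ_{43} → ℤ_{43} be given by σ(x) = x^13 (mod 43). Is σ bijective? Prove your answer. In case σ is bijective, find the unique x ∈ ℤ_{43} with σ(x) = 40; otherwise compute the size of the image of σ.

31

Since 43 is prime, the nonzero elements of ℤ_{43} form a cyclic group of order 42.
As gcd(13, 42) = 1, raising to the 13th power is a bijection on this group: if a^13 ≡ b^13 then (ab^{−1})^13 = 1, and the only element of order dividing gcd(13, 42) = 1 is 1, so a = b.
With σ(0) = 0 this makes σ injective on all of ℤ_{43}, hence bijective (finite equal-size domain and codomain). In particular σ is bijective.
Since σ is bijective, we find the preimage of 40. The inverse of x ↦ x^13 on (ℤ_{43})^× is x ↦ x^13, because 13·13 = 169 = 4·42 + 1 ≡ 1 (mod 42) and x^{42} = 1 for x ≠ 0 (Fermat). So σ⁻¹(40) = 40^13 mod 43.
Repeated squaring mod 43: 40^1 ≡ 40, 40^2 ≡ 40² = 1600 ≡ 9, 40^4 ≡ 9² = 81 ≡ 38, 40^8 ≡ 38² = 1444 ≡ 25. Since 13 = 8 + 4 + 1, 40^13 ≡ 25·38·40: 25·38 = 950 ≡ 4, then 4·40 = 160 ≡ 31. So 40^13 ≡ 31 (mod 43).
Hence σ⁻¹(40) = 31.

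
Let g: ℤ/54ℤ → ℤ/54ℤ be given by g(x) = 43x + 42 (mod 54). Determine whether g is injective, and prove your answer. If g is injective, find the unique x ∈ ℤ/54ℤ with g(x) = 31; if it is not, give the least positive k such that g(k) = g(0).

1

Suppose g(u) = g(v) in ℤ/54ℤ. Then 43u + 42 ≡ 43v + 42 (mod 54), hence 43(u − v) ≡ 0 (mod 54).
Since gcd(43, 54) = 1, 43 is invertible modulo 54, so u − v ≡ 0 (mod 54), i.e. u = v.
Hence g is injective.
We now compute 43⁻¹ mod 54 explicitly. Euclid's algorithm: 54 = 1·43 + 11, 43 = 3·11 + 10, 11 = 1·10 + 1; back-substituting gives 1 = 49·43 − 39·54, so 43⁻¹ ≡ 49 (mod 54).
Since g is injective, we compute g⁻¹(31): solve 43x + 42 ≡ 31 (mod 54), i.e. 43x ≡ 43 (mod 54).
Multiplying by 43⁻¹ = 49 gives x ≡ 49·43 = 2107 = 39·54 + 1 ≡ 1 (mod 54).
Check: g(1) = 43·1 + 42 = 85 = 1·54 + 31 ≡ 31 (mod 54).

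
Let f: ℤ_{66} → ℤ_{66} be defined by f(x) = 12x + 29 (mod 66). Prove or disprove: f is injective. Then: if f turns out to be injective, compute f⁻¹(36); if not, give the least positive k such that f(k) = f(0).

11

Recall: f is injective when f(a) = f(b) forces a = b.
We have gcd(12, 66) = 6 > 1. Taking a = 0 and b = 11: f(0) = 29 and f(11) = 12·11 + 29 = 161 ≡ 29 (mod 66).
So f(0) = f(11) while 0 ≠ 11, therefore f is not injective.
Since f is not injective, we find the least positive k with f(k) = f(0): this means 12k ≡ 0 (mod 66), i.e. 66 ∣ 12k. Since gcd(12, 66) = 6, dividing through by 6 this holds exactly when 11 ∣ 2k, and as gcd(2, 11) = 1, exactly when 11 ∣ k.
The smallest positive such k is 11.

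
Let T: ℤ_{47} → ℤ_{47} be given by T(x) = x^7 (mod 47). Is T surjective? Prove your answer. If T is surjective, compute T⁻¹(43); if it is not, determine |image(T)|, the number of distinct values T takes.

Since 47 is prime, the nonzero elements of ℤ_{47} form a cyclic group of order 46.
As gcd(7, 46) = 1, raising to the 7th power is a bijection on this group: if s^7 ≡ t^7 then (st^{−1})^7 = 1, and the only element of order dividing gcd(7, 46) = 1 is 1, so s = t.
With T(0) = 0 this makes T injective on all of ℤ_{47}, hence bijective (finite equal-size domain and codomain). In particular T is surjective.
Since T is surjective, we find the preimage of 43. The inverse of x ↦ x^7 on (ℤ_{47})^× is x ↦ x^33, because 7·33 = 231 = 5·46 + 1 ≡ 1 (mod 46) and x^{46} = 1 for x ≠ 0 (Fermat). So T⁻¹(43) = 43^33 mod 47.
Repeated squaring mod 47: 43^1 ≡ 43, 43^2 ≡ 43² = 1849 ≡ 16, 43^4 ≡ 16² = 256 ≡ 21, 43^8 ≡ 21² = 441 ≡ 18, 43^16 ≡ 18² = 324 ≡ 42, 43^32 ≡ 42² = 1764 ≡ 25. Since 33 = 32 + 1, 43^33 ≡ 25·43: 25·43 = 1075 ≡ 41. So 43^33 ≡ 41 (mod 47).
Hence T⁻¹(43) = 41.

41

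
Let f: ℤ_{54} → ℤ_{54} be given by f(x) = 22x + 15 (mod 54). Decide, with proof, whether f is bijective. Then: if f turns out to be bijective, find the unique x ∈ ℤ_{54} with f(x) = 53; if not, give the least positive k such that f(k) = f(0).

We have gcd(22, 54) = 2 > 1. Taking s = 0 and t = 27: f(0) = 15 and f(27) = 22·27 + 15 = 609 ≡ 15 (mod 54).
So f(0) = f(27) while 0 ≠ 27, hence f is not injective, hence not bijective.
Since f is not bijective, we find the least positive k with f(k) = f(0): this means 22k ≡ 0 (mod 54), i.e. 54 ∣ 22k. Since gcd(22, 54) = 2, dividing through by 2 this holds exactly when 27 ∣ 11k, and as gcd(11, 27) = 1, exactly when 27 ∣ k.
The smallest positive such k is 27.

27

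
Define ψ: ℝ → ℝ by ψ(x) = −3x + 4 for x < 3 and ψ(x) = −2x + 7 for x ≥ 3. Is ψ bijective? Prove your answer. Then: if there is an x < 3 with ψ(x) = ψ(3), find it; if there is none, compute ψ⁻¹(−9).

1

Both pieces are strictly decreasing (slopes −3 and −2), so each is injective on its own interval.
The left piece maps (−∞, 3) onto (−5, ∞); the right piece maps [3, ∞) onto (−∞, 1].
These images overlap. In particular ψ(3) = 1 (right piece), and solving −3x + 4 = 1 on the left piece gives x = 1 < 3.
So ψ(1) = ψ(3) with 1 ≠ 3, and ψ is not injective, hence not bijective. This x = 1 is the requested value below 3.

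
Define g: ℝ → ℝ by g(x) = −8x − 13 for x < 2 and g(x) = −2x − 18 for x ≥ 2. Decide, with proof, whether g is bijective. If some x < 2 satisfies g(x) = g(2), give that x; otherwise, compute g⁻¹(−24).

Both pieces are strictly decreasing (slopes −8 and −2), so each is injective on its own interval.
The left piece maps (−∞, 2) onto (−29, ∞); the right piece maps [2, ∞) onto (−∞, −22].
These images overlap. In particular g(2) = −22 (right piece), and solving −8x − 13 = −22 on the left piece gives x = 9/8 < 2.
So g(9/8) = g(2) with 9/8 ≠ 2, and g is not injective, hence not bijective. This x = 9/8 is the requested value below 2.

9/8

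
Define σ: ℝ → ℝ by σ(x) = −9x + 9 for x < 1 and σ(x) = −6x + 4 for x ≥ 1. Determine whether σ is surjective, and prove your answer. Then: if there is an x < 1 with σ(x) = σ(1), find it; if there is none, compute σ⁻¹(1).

8/9

Both pieces are strictly decreasing (slopes −9 and −6), so each is injective on its own interval.
The left piece maps (−∞, 1) onto (0, ∞); the right piece maps [1, ∞) onto (−∞, −2].
The union (0, ∞) ∪ (−∞, −2] omits the interval between 0 and −2; in particular 0 has no preimage. So σ is not surjective.
Because the two images are disjoint, no x < 1 has σ(x) = σ(1), so we compute σ⁻¹(1): 1 lies in (0, ∞), so solve −9x + 9 = 1: x = (1 − 9)/(−9) = 8/9.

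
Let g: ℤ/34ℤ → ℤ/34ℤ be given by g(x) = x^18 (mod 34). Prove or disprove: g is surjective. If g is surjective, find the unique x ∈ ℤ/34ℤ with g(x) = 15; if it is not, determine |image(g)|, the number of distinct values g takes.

18

g(16): Repeated squaring mod 34: 16^1 ≡ 16, 16^2 ≡ 16² = 256 ≡ 18, 16^4 ≡ 18² = 324 ≡ 18, 16^8 ≡ 18² = 324 ≡ 18, 16^16 ≡ 18² = 324 ≡ 18. Since 18 = 16 + 2, 16^18 ≡ 18·18: 18·18 = 324 ≡ 18. So 16^18 ≡ 18 (mod 34).
g(18): Repeated squaring mod 34: 18^1 ≡ 18, 18^2 ≡ 18² = 324 ≡ 18, 18^4 ≡ 18² = 324 ≡ 18, 18^8 ≡ 18² = 324 ≡ 18, 18^16 ≡ 18² = 324 ≡ 18. Since 18 = 16 + 2, 18^18 ≡ 18·18: 18·18 = 324 ≡ 18. So 18^18 ≡ 18 (mod 34).
So g(16) = g(18) = 18 while 16 ≠ 18, hence g is not injective.
A non-injective map from the 34-element set ℤ/34ℤ to itself takes at most 33 distinct values, so it cannot be surjective. Thus g is not surjective.
Since g is not surjective, we determine |image(g)|. Computing x^18 mod 34 for each x (by repeated squaring, reducing mod 34 at every step), the values g(0), g(1), …, g(33) are: 0, 1, 4, 9, 16, 25, 2, 15, 30, 13, 32, 19, 8, 33, 26, 21, 18, 17, 18, 21, 26, 33, 8, 19, 32, 13, 30, 15, 2, 25, 16, 9, 4, 1.
The distinct values are {0, 1, 2, 4, 8, 9, 13, 15, 16, 17, 18, 19, 21, 25, 26, 30, 32, 33}; there are 18 of them.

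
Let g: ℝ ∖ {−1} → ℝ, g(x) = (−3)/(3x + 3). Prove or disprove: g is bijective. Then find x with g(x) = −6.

-5/6

If g(x) = 0, cross-multiplying gives 3(−3) = 0(3x + 3), which simplifies to −9 = 0 — false.  So 0 has no preimage and g is not surjective.
Thus g is not bijective.
Solving g(x) = −6: cross-multiplying gives −3 = −6(3x + 3), which rearranges to 18x = −15, so x = −5/6.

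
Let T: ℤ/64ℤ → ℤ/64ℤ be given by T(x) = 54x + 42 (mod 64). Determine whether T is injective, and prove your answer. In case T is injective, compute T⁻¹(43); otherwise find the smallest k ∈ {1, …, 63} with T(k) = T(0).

32

We have gcd(54, 64) = 2 > 1. Taking u = 0 and v = 32: T(0) = 42 and T(32) = 54·32 + 42 = 1770 ≡ 42 (mod 64).
So T(0) = T(32) while 0 ≠ 32, therefore T is not injective.
Since T is not injective, we find the least positive k with T(k) = T(0): this means 54k ≡ 0 (mod 64), i.e. 64 ∣ 54k. Since gcd(54, 64) = 2, dividing through by 2 this holds exactly when 32 ∣ 27k, and as gcd(27, 32) = 1, exactly when 32 ∣ k.
The smallest positive such k is 32.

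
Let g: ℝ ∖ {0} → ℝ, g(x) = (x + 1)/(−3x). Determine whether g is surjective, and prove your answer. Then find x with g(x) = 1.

If g(x) = −1/3, cross-multiplying gives −3(x + 1) = 1(−3x), which simplifies to −3 = 0 — false.  So −1/3 has no preimage and g is not surjective.
Solving g(x) = 1: cross-multiplying gives x + 1 = 1(−3x), which rearranges to 4x = −1, so x = −1/4.

-1/4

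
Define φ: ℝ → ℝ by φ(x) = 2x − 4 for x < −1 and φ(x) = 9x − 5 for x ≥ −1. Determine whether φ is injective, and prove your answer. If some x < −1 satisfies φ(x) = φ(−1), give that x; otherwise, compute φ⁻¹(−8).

-5

Both pieces are strictly increasing (slopes 2 and 9), so each is injective on its own interval.
The left piece maps (−∞, −1) onto (−∞, −6); the right piece maps [−1, ∞) onto [−14, ∞).
These images overlap. In particular φ(−1) = −14 (right piece), and solving 2x − 4 = −14 on the left piece gives x = −5 < −1.
So φ(−5) = φ(−1) with −5 ≠ −1, and φ is not injective. This x = −5 is the requested value below −1.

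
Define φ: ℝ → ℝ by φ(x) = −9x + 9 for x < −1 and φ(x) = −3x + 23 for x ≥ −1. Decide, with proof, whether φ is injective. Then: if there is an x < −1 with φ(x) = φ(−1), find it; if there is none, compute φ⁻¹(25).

Both pieces are strictly decreasing (slopes −9 and −3), so each is injective on its own interval.
The left piece maps (−∞, −1) onto (18, ∞); the right piece maps [−1, ∞) onto (−∞, 26].
These images overlap. In particular φ(−1) = 26 (right piece), and solving −9x + 9 = 26 on the left piece gives x = −17/9 < −1.
So φ(−17/9) = φ(−1) with −17/9 ≠ −1, and φ is not injective. This x = −17/9 is the requested value below −1.

-17/9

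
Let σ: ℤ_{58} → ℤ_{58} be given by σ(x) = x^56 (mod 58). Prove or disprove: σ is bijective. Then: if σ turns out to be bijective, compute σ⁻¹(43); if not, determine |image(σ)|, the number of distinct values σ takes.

4

σ(1) = 1^56 = 1.
σ(3): Repeated squaring mod 58: 3^1 ≡ 3, 3^2 ≡ 3² = 9, 3^4 ≡ 9² = 81 ≡ 23, 3^8 ≡ 23² = 529 ≡ 7, 3^16 ≡ 7² = 49, 3^32 ≡ 49² = 2401 ≡ 23. Since 56 = 32 + 16 + 8, 3^56 ≡ 23·49·7: 23·49 = 1127 ≡ 25, then 25·7 = 175 ≡ 1. So 3^56 ≡ 1 (mod 58).
So σ(1) = σ(3) = 1 while 1 ≠ 3, therefore σ is not injective, hence not bijective.
Since σ is not bijective, we determine |image(σ)|. Computing x^56 mod 58 for each x (by repeated squaring, reducing mod 58 at every step), the values σ(0), σ(1), …, σ(57) are: 0, 1, 30, 1, 30, 1, 30, 1, 30, 1, 30, 1, 30, 1, 30, 1, 30, 1, 30, 1, 30, 1, 30, 1, 30, 1, 30, 1, 30, 29, 30, 1, 30, 1, 30, 1, 30, 1, 30, 1, 30, 1, 30, 1, 30, 1, 30, 1, 30, 1, 30, 1, 30, 1, 30, 1, 30, 1.
The distinct values are {0, 1, 29, 30}; there are 4 of them.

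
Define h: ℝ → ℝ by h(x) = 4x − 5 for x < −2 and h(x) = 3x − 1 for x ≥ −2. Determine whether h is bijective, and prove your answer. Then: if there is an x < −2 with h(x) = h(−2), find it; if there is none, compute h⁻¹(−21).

-4

Both pieces are strictly increasing (slopes 4 and 3), so each is injective on its own interval.
The left piece maps (−∞, −2) onto (−∞, −13); the right piece maps [−2, ∞) onto [−7, ∞).
The images leave a gap (−13 has no preimage), so h is not surjective, hence not bijective.
Because the two images are disjoint, no x < −2 has h(x) = h(−2), so we compute h⁻¹(−21): −21 lies in (−∞, −13), so solve 4x − 5 = −21: x = (−21 + 5)/4 = −4.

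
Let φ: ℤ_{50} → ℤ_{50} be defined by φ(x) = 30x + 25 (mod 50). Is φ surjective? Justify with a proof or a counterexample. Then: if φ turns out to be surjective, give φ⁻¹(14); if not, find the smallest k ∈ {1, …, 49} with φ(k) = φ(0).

By definition, φ is surjective if every y in the codomain equals φ(x) for some x in the domain.
Since gcd(30, 50) = 10, we have 30x ≡ 0 (mod 10) for all x, so φ(x) ≡ 5 (mod 10).
But 0 ≢ 5 (mod 10), so 0 ∈ ℤ_{50} has no preimage. So φ is not surjective.
Since φ is not surjective, we find the least positive k with φ(k) = φ(0): this means 30k ≡ 0 (mod 50), i.e. 50 ∣ 30k. Since gcd(30, 50) = 10, dividing through by 10 this holds exactly when 5 ∣ 3k, and as gcd(3, 5) = 1, exactly when 5 ∣ k.
The smallest positive such k is 5.

5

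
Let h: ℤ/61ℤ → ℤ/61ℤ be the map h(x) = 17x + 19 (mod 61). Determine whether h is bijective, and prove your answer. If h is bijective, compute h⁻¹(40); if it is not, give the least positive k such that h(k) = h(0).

If h(x_1) = h(x_2), then 17x_1 ≡ 17x_2 (mod 61). Because gcd(17, 61) = 1, we may cancel 17 to get x_1 ≡ x_2 (mod 61).
We now compute 17⁻¹ mod 61 explicitly. Euclid's algorithm: 61 = 3·17 + 10, 17 = 1·10 + 7, 10 = 1·7 + 3, 7 = 2·3 + 1; back-substituting gives 1 = 18·17 − 5·61, so 17⁻¹ ≡ 18 (mod 61).
Then y ↦ 18(y − 19) is a two-sided inverse to h, so every y ∈ ℤ/61ℤ has a preimage.
Thus h is bijective.
Since h is bijective, we find h⁻¹(40): we need 17x ≡ 40 − 19 ≡ 21 (mod 61). Using 17⁻¹ = 18: x ≡ 18·21 = 378 = 6·61 + 12, so x = 12.
Check: h(12) = 17·12 + 19 = 223 = 3·61 + 40 ≡ 40 (mod 61).

12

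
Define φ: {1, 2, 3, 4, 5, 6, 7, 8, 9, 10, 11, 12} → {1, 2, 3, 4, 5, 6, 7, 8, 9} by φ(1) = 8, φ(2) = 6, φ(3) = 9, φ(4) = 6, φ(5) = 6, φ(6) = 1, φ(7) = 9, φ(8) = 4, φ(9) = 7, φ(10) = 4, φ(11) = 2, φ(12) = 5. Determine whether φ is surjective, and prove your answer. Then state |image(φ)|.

No element maps to 3, so φ is not surjective.
The image of φ is {1, 2, 4, 5, 6, 7, 8, 9}, which has 8 elements.

8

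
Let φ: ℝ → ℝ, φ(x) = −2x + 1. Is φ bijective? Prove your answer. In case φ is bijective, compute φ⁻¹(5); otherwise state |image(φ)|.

-2

Recall that φ is injective when φ(u) = φ(v) forces u = v.
Suppose φ(u) = φ(v). Then −2u + 1 = −2v + 1, hence −2u = −2v, so u = v.
For any y ∈ ℝ, x = (y − 1)/(−2) satisfies φ(x) = y.
Thus φ is bijective.
Since φ is bijective, we compute φ⁻¹(5) = (5 − 1)/(−2) = −2.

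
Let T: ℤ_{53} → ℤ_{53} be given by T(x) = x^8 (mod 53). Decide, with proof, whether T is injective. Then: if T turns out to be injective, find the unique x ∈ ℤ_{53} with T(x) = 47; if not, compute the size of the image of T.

T(2): Repeated squaring mod 53: 2^1 ≡ 2, 2^2 ≡ 2² = 4, 2^4 ≡ 4² = 16, 2^8 ≡ 16² = 256 ≡ 44. So 2^8 ≡ 44 (mod 53).
T(7): Repeated squaring mod 53: 7^1 ≡ 7, 7^2 ≡ 7² = 49, 7^4 ≡ 49² = 2401 ≡ 16, 7^8 ≡ 16² = 256 ≡ 44. So 7^8 ≡ 44 (mod 53).
So T(2) = T(7) = 44 while 2 ≠ 7, hence T is not injective.
Since T is not injective, we determine |image(T)|. Computing x^8 mod 53 for each x (by repeated squaring, reducing mod 53 at every step), the values T(0), T(1), …, T(52) are: 0, 1, 44, 42, 28, 15, 46, 44, 13, 15, 24, 10, 10, 36, 28, 47, 42, 49, 24, 36, 49, 46, 16, 1, 16, 13, 47, 47, 13, 16, 1, 16, 46, 49, 36, 24, 49, 42, 47, 28, 36, 10, 10, 24, 15, 13, 44, 46, 15, 28, 42, 44, 1.
The distinct values are {0, 1, 10, 13, 15, 16, 24, 28, 36, 42, 44, 46, 47, 49}; there are 14 of them.

14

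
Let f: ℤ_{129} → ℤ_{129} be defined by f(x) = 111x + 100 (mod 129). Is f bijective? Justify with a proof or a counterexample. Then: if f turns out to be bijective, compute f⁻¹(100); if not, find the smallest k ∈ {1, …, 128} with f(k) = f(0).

43

We have gcd(111, 129) = 3 > 1. Taking u = 0 and v = 43: f(0) = 100 and f(43) = 111·43 + 100 = 4873 ≡ 100 (mod 129).
So f(0) = f(43) while 0 ≠ 43, hence f is not injective, hence not bijective.
Since f is not bijective, we find the least positive k with f(k) = f(0): this means 111k ≡ 0 (mod 129), i.e. 129 ∣ 111k. Since gcd(111, 129) = 3, dividing through by 3 this holds exactly when 43 ∣ 37k, and as gcd(37, 43) = 1, exactly when 43 ∣ k.
The smallest positive such k is 43.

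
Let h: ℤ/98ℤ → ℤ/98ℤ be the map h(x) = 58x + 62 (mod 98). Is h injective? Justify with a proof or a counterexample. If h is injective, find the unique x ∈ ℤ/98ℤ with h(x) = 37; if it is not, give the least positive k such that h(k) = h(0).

We have gcd(58, 98) = 2 > 1. Taking a = 0 and b = 49: h(0) = 62 and h(49) = 58·49 + 62 = 2904 ≡ 62 (mod 98).
So h(0) = h(49) while 0 ≠ 49, hence h is not injective.
Since h is not injective, we find the least positive k with h(k) = h(0): this means 58k ≡ 0 (mod 98), i.e. 98 ∣ 58k. Since gcd(58, 98) = 2, dividing through by 2 this holds exactly when 49 ∣ 29k, and as gcd(29, 49) = 1, exactly when 49 ∣ k.
The smallest positive such k is 49.

49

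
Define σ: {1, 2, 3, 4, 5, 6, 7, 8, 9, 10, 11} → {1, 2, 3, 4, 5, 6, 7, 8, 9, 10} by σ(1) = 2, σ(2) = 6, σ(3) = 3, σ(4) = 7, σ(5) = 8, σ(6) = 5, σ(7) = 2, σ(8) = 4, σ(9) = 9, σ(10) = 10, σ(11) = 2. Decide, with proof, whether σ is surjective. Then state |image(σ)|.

No element maps to 1, so σ is not surjective.
The image of σ is {2, 3, 4, 5, 6, 7, 8, 9, 10}, which has 9 elements.

9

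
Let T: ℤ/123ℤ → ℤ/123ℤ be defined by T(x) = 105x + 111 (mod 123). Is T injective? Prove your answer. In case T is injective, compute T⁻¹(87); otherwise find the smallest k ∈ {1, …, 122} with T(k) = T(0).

We have gcd(105, 123) = 3 > 1. Taking s = 0 and t = 41: T(0) = 111 and T(41) = 105·41 + 111 = 4416 ≡ 111 (mod 123).
So T(0) = T(41) while 0 ≠ 41, therefore T is not injective.
Since T is not injective, we find the least positive k with T(k) = T(0): this means 105k ≡ 0 (mod 123), i.e. 123 ∣ 105k. Since gcd(105, 123) = 3, dividing through by 3 this holds exactly when 41 ∣ 35k, and as gcd(35, 41) = 1, exactly when 41 ∣ k.
The smallest positive such k is 41.

41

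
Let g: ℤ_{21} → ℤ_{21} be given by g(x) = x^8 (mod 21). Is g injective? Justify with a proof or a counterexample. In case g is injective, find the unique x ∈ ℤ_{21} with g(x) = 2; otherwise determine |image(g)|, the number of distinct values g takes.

8

g(2): Repeated squaring mod 21: 2^1 ≡ 2, 2^2 ≡ 2² = 4, 2^4 ≡ 4² = 16, 2^8 ≡ 16² = 256 ≡ 4. So 2^8 ≡ 4 (mod 21).
g(5): Repeated squaring mod 21: 5^1 ≡ 5, 5^2 ≡ 5² = 25 ≡ 4, 5^4 ≡ 4² = 16, 5^8 ≡ 16² = 256 ≡ 4. So 5^8 ≡ 4 (mod 21).
So g(2) = g(5) = 4 while 2 ≠ 5, therefore g is not injective.
Since g is not injective, we determine |image(g)|. Computing x^8 mod 21 for each x (by repeated squaring, reducing mod 21 at every step), the values g(0), g(1), …, g(20) are: 0, 1, 4, 9, 16, 4, 15, 7, 1, 18, 16, 16, 18, 1, 7, 15, 4, 16, 9, 4, 1.
The distinct values are {0, 1, 4, 7, 9, 15, 16, 18}; there are 8 of them.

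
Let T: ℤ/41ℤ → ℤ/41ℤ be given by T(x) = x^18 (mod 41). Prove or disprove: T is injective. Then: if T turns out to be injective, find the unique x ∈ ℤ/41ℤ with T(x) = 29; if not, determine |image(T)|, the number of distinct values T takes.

T(20): Repeated squaring mod 41: 20^1 ≡ 20, 20^2 ≡ 20² = 400 ≡ 31, 20^4 ≡ 31² = 961 ≡ 18, 20^8 ≡ 18² = 324 ≡ 37, 20^16 ≡ 37² = 1369 ≡ 16. Since 18 = 16 + 2, 20^18 ≡ 16·31: 16·31 = 496 ≡ 4. So 20^18 ≡ 4 (mod 41).
T(21): Repeated squaring mod 41: 21^1 ≡ 21, 21^2 ≡ 21² = 441 ≡ 31, 21^4 ≡ 31² = 961 ≡ 18, 21^8 ≡ 18² = 324 ≡ 37, 21^16 ≡ 37² = 1369 ≡ 16. Since 18 = 16 + 2, 21^18 ≡ 16·31: 16·31 = 496 ≡ 4. So 21^18 ≡ 4 (mod 41).
So T(20) = T(21) = 4 while 20 ≠ 21, so T is not injective.
Since T is not injective, we determine |image(T)|. Computing x^18 mod 41 for each x (by repeated squaring, reducing mod 41 at every step), the values T(0), T(1), …, T(40) are: 0, 1, 31, 9, 18, 23, 33, 5, 25, 40, 16, 21, 39, 8, 32, 2, 37, 20, 10, 36, 4, 4, 36, 10, 20, 37, 2, 32, 8, 39, 21, 16, 40, 25, 5, 33, 23, 18, 9, 31, 1.
The distinct values are {0, 1, 2, 4, 5, 8, 9, 10, 16, 18, 20, 21, 23, 25, 31, 32, 33, 36, 37, 39, 40}; there are 21 of them.

21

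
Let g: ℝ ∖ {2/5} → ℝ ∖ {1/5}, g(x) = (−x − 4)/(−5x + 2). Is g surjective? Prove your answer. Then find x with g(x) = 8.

For any y ≠ 1/5, solving y(−5x + 2) = −x − 4 for x gives a well-defined x ≠ 2/5. So g is surjective.
Solving g(x) = 8: cross-multiplying gives −x − 4 = 8(−5x + 2), which rearranges to 39x = 20, so x = 20/39.

20/39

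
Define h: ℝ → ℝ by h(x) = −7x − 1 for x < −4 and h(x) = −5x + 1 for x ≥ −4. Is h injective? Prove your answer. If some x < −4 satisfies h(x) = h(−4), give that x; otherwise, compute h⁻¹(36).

Both pieces are strictly decreasing (slopes −7 and −5), so each is injective on its own interval.
The left piece maps (−∞, −4) onto (27, ∞); the right piece maps [−4, ∞) onto (−∞, 21].
These images are disjoint, so no value is attained by both pieces. So h is injective.
Because the two images are disjoint, no x < −4 has h(x) = h(−4), so we compute h⁻¹(36): 36 lies in (27, ∞), so solve −7x − 1 = 36: x = (36 + 1)/(−7) = −37/7.

-37/7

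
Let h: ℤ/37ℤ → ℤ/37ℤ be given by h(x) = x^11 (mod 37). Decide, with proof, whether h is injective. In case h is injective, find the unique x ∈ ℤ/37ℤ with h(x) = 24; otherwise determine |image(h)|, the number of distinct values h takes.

Since 37 is prime, the nonzero elements of ℤ/37ℤ form a cyclic group of order 36.
As gcd(11, 36) = 1, raising to the 11th power is a bijection on this group: if s^11 ≡ t^11 then (st^{−1})^11 = 1, and the only element of order dividing gcd(11, 36) = 1 is 1, so s = t.
With h(0) = 0 this makes h injective on all of ℤ/37ℤ, hence bijective (finite equal-size domain and codomain). In particular h is injective.
Since h is injective, we find the preimage of 24. The inverse of x ↦ x^11 on (ℤ/37ℤ)^× is x ↦ x^23, because 11·23 = 253 = 7·36 + 1 ≡ 1 (mod 36) and x^{36} = 1 for x ≠ 0 (Fermat). So h⁻¹(24) = 24^23 mod 37.
Repeated squaring mod 37: 24^1 ≡ 24, 24^2 ≡ 24² = 576 ≡ 21, 24^4 ≡ 21² = 441 ≡ 34, 24^8 ≡ 34² = 1156 ≡ 9, 24^16 ≡ 9² = 81 ≡ 7. Since 23 = 16 + 4 + 2 + 1, 24^23 ≡ 7·34·21·24: 7·34 = 238 ≡ 16, then 16·21 = 336 ≡ 3, then 3·24 = 72 ≡ 35. So 24^23 ≡ 35 (mod 37).
Hence h⁻¹(24) = 35.

35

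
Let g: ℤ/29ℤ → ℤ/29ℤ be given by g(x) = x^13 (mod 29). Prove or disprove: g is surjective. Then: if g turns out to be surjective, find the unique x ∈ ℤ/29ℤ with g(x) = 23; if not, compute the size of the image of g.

Since 29 is prime, the nonzero elements of ℤ/29ℤ form a cyclic group of order 28.
As gcd(13, 28) = 1, raising to the 13th power is a bijection on this group: if a^13 ≡ b^13 then (ab^{−1})^13 = 1, and the only element of order dividing gcd(13, 28) = 1 is 1, so a = b.
With g(0) = 0 this makes g injective on all of ℤ/29ℤ, hence bijective (finite equal-size domain and codomain). In particular g is surjective.
Since g is surjective, we find the preimage of 23. The inverse of x ↦ x^13 on (ℤ/29ℤ)^× is x ↦ x^13, because 13·13 = 169 = 6·28 + 1 ≡ 1 (mod 28) and x^{28} = 1 for x ≠ 0 (Fermat). So g⁻¹(23) = 23^13 mod 29.
Repeated squaring mod 29: 23^1 ≡ 23, 23^2 ≡ 23² = 529 ≡ 7, 23^4 ≡ 7² = 49 ≡ 20, 23^8 ≡ 20² = 400 ≡ 23. Since 13 = 8 + 4 + 1, 23^13 ≡ 23·20·23: 23·20 = 460 ≡ 25, then 25·23 = 575 ≡ 24. So 23^13 ≡ 24 (mod 29).
Hence g⁻¹(23) = 24.

24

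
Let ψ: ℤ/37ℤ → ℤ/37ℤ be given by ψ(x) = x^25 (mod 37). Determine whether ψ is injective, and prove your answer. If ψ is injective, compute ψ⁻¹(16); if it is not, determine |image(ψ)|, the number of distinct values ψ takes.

9

Since 37 is prime, the nonzero elements of ℤ/37ℤ form a cyclic group of order 36.
As gcd(25, 36) = 1, raising to the 25th power is a bijection on this group: if x_1^25 ≡ x_2^25 then (x_1x_2^{−1})^25 = 1, and the only element of order dividing gcd(25, 36) = 1 is 1, so x_1 = x_2.
With ψ(0) = 0 this makes ψ injective on all of ℤ/37ℤ, hence bijective (finite equal-size domain and codomain). In particular ψ is injective.
Since ψ is injective, we find the preimage of 16. The inverse of x ↦ x^25 on (ℤ/37ℤ)^× is x ↦ x^13, because 25·13 = 325 = 9·36 + 1 ≡ 1 (mod 36) and x^{36} = 1 for x ≠ 0 (Fermat). So ψ⁻¹(16) = 16^13 mod 37.
Repeated squaring mod 37: 16^1 ≡ 16, 16^2 ≡ 16² = 256 ≡ 34, 16^4 ≡ 34² = 1156 ≡ 9, 16^8 ≡ 9² = 81 ≡ 7. Since 13 = 8 + 4 + 1, 16^13 ≡ 7·9·16: 7·9 = 63 ≡ 26, then 26·16 = 416 ≡ 9. So 16^13 ≡ 9 (mod 37).
Hence ψ⁻¹(16) = 9.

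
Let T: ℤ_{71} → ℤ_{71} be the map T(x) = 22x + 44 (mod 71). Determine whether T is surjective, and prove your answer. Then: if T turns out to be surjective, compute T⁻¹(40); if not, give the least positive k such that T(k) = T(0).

45

Since gcd(22, 71) = 1, 22 is invertible modulo 71. Euclid's algorithm: 71 = 3·22 + 5, 22 = 4·5 + 2, 5 = 2·2 + 1; back-substituting gives 1 = 42·22 − 13·71, so 22⁻¹ ≡ 42 (mod 71).
Then y ↦ 42(y − 44) is a two-sided inverse to T, so every y ∈ ℤ_{71} has a preimage.
Hence T is surjective.
Since T is surjective, we find T⁻¹(40): we need 22x ≡ 40 − 44 ≡ 67 (mod 71). Using 22⁻¹ = 42: x ≡ 42·67 = 2814 = 39·71 + 45, so x = 45.
Check: T(45) = 22·45 + 44 = 1034 = 14·71 + 40 ≡ 40 (mod 71).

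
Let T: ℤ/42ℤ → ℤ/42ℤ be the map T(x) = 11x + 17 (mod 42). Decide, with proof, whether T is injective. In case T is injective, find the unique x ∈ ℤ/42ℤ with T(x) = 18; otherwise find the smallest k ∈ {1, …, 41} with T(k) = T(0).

23

Recall that injectivity means: for all x_1, x_2 in the domain, T(x_1) = T(x_2) implies x_1 = x_2.
If T(x_1) = T(x_2), then 11x_1 ≡ 11x_2 (mod 42). Because gcd(11, 42) = 1, we may cancel 11 to get x_1 ≡ x_2 (mod 42).
Hence T is injective.
We now compute 11⁻¹ mod 42 explicitly. Euclid's algorithm: 42 = 3·11 + 9, 11 = 1·9 + 2, 9 = 4·2 + 1; back-substituting gives 1 = 23·11 − 6·42, so 11⁻¹ ≡ 23 (mod 42).
Since T is injective, we find T⁻¹(18): we need 11x ≡ 18 − 17 ≡ 1 (mod 42). Using 11⁻¹ = 23: x ≡ 23·1 = 23, so x = 23.
Check: T(23) = 11·23 + 17 = 270 = 6·42 + 18 ≡ 18 (mod 42).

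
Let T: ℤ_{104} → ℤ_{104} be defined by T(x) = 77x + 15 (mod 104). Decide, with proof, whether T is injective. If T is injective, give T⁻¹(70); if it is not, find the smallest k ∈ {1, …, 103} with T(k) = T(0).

75

If T(s) = T(t), then 77s ≡ 77t (mod 104). Because gcd(77, 104) = 1, we may cancel 77 to get s ≡ t (mod 104).
Therefore T is injective.
We now compute 77⁻¹ mod 104 explicitly. Euclid's algorithm: 104 = 1·77 + 27, 77 = 2·27 + 23, 27 = 1·23 + 4, 23 = 5·4 + 3, 4 = 1·3 + 1; back-substituting gives 1 = 77·77 − 57·104, so 77⁻¹ ≡ 77 (mod 104).
Since T is injective, we compute T⁻¹(70): solve 77x + 15 ≡ 70 (mod 104), i.e. 77x ≡ 55 (mod 104).
Multiplying by 77⁻¹ = 77 gives x ≡ 77·55 = 4235 = 40·104 + 75 ≡ 75 (mod 104).
Check: T(75) = 77·75 + 15 = 5790 = 55·104 + 70 ≡ 70 (mod 104).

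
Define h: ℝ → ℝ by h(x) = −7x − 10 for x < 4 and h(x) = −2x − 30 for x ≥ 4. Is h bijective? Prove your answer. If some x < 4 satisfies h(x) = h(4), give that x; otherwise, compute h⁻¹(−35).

25/7

Both pieces are strictly decreasing (slopes −7 and −2), so each is injective on its own interval.
The left piece maps (−∞, 4) onto (−38, ∞); the right piece maps [4, ∞) onto (−∞, −38].
Since −38 = −38, the images partition ℝ: h is injective and surjective, hence bijective.
Because the two images are disjoint, no x < 4 has h(x) = h(4), so we compute h⁻¹(−35): −35 lies in (−38, ∞), so solve −7x − 10 = −35: x = (−35 + 10)/(−7) = 25/7.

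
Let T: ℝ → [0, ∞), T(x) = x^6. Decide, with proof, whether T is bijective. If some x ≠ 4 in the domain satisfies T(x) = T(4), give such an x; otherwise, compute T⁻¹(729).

T(4) = 4096 = (−4)^6 = T(−4) (since 6 is even), with 4 ≠ −4. So T is not injective, hence not bijective.
For the follow-up, such an x exists: taking x = −4 ∈ ℝ gives T(−4) = 4096 = T(4) with −4 ≠ 4.

-4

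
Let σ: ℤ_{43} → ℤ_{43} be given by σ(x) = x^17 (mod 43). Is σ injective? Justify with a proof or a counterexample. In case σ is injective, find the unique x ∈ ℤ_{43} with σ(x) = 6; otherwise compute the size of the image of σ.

36

Since 43 is prime, the nonzero elements of ℤ_{43} form a cyclic group of order 42.
As gcd(17, 42) = 1, raising to the 17th power is a bijection on this group: if u^17 ≡ v^17 then (uv^{−1})^17 = 1, and the only element of order dividing gcd(17, 42) = 1 is 1, so u = v.
With σ(0) = 0 this makes σ injective on all of ℤ_{43}, hence bijective (finite equal-size domain and codomain). In particular σ is injective.
Since σ is injective, we find the preimage of 6. The inverse of x ↦ x^17 on (ℤ_{43})^× is x ↦ x^5, because 17·5 = 85 = 2·42 + 1 ≡ 1 (mod 42) and x^{42} = 1 for x ≠ 0 (Fermat). So σ⁻¹(6) = 6^5 mod 43.
Repeated squaring mod 43: 6^1 ≡ 6, 6^2 ≡ 6² = 36, 6^4 ≡ 36² = 1296 ≡ 6. Since 5 = 4 + 1, 6^5 ≡ 6·6: 6·6 = 36. So 6^5 ≡ 36 (mod 43).
Hence σ⁻¹(6) = 36.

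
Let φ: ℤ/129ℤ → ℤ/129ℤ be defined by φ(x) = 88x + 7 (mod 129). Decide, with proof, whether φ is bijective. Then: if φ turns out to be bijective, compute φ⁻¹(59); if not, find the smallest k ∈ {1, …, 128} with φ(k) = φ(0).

If φ(u) = φ(v), then 88u ≡ 88v (mod 129). Because gcd(88, 129) = 1, we may cancel 88 to get u ≡ v (mod 129).
We now compute 88⁻¹ mod 129 explicitly. Euclid's algorithm: 129 = 1·88 + 41, 88 = 2·41 + 6, 41 = 6·6 + 5, 6 = 1·5 + 1; back-substituting gives 1 = 22·88 − 15·129, so 88⁻¹ ≡ 22 (mod 129).
For any y ∈ ℤ/129ℤ, x = 22(y − 7) mod 129 satisfies φ(x) = 88·22(y − 7) + 7 ≡ y (since 88·22 ≡ 1 mod 129). So every y has a preimage.
So φ is bijective.
Since φ is bijective, we compute φ⁻¹(59): solve 88x + 7 ≡ 59 (mod 129), i.e. 88x ≡ 52 (mod 129).
Multiplying by 88⁻¹ = 22 gives x ≡ 22·52 = 1144 = 8·129 + 112 ≡ 112 (mod 129).
Check: φ(112) = 88·112 + 7 = 9863 = 76·129 + 59 ≡ 59 (mod 129).

112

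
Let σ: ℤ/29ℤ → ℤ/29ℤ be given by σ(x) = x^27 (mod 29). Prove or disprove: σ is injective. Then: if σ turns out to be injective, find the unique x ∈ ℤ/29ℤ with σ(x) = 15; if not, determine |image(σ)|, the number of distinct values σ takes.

2

Since 29 is prime, the nonzero elements of ℤ/29ℤ form a cyclic group of order 28.
As gcd(27, 28) = 1, raising to the 27th power is a bijection on this group: if x_1^27 ≡ x_2^27 then (x_1x_2^{−1})^27 = 1, and the only element of order dividing gcd(27, 28) = 1 is 1, so x_1 = x_2.
With σ(0) = 0 this makes σ injective on all of ℤ/29ℤ, hence bijective (finite equal-size domain and codomain). In particular σ is injective.
Since σ is injective, we find the preimage of 15. The inverse of x ↦ x^27 on (ℤ/29ℤ)^× is x ↦ x^27, because 27·27 = 729 = 26·28 + 1 ≡ 1 (mod 28) and x^{28} = 1 for x ≠ 0 (Fermat). So σ⁻¹(15) = 15^27 mod 29.
Repeated squaring mod 29: 15^1 ≡ 15, 15^2 ≡ 15² = 225 ≡ 22, 15^4 ≡ 22² = 484 ≡ 20, 15^8 ≡ 20² = 400 ≡ 23, 15^16 ≡ 23² = 529 ≡ 7. Since 27 = 16 + 8 + 2 + 1, 15^27 ≡ 7·23·22·15: 7·23 = 161 ≡ 16, then 16·22 = 352 ≡ 4, then 4·15 = 60 ≡ 2. So 15^27 ≡ 2 (mod 29).
Hence σ⁻¹(15) = 2.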